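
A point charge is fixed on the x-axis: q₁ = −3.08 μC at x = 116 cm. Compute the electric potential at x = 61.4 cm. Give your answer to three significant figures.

The total potential is the scalar sum of each charge's contribution, V = Σ kqᵢ/rᵢ.
V = k[(-3.08×10⁻⁶)/(0.546)] = -5.07×10⁴ V.

-5.07×10⁴ V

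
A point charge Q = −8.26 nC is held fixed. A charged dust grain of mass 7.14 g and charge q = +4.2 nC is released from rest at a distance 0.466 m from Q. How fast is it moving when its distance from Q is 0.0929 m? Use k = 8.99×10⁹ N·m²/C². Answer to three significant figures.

Only the electrostatic force acts, so mechanical energy is conserved: ½mv² = U₁ − U₂ = kQq(1/r₁ − 1/r₂).
U₁ − U₂ = (8.99×10⁹ N·m²/C²)(-8.26×10⁻⁹ C)(4.20×10⁻⁹ C)(1/0.466 − 1/0.0929) = 2.69×10⁻⁶ J.
v = √(2·2.69×10⁻⁶/7.14×10⁻³) = 0.0274 m/s.

0.0274 m/s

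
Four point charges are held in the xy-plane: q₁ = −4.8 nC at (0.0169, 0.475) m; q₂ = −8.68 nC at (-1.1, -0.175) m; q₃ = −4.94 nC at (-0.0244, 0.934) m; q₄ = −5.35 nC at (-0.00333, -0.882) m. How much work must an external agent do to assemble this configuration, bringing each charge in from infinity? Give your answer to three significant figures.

The work to assemble the configuration equals its total potential energy, U = Σ kqᵢqⱼ/rᵢⱼ over all pairs.
Pair separations: r₁₂ = 1.29 m, r₁₃ = 0.461 m, r₁₄ = 1.36 m, r₂₃ = 1.54 m, r₂₄ = 1.30 m, r₃₄ = 1.82 m.
Summing all 6 pair terms gives U = 1.62×10⁻⁶ J.

1.62×10⁻⁶ J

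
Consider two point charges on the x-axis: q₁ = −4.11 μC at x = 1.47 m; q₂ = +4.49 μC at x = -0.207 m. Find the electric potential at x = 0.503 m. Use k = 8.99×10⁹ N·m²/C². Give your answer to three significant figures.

The total potential is the scalar sum of each charge's contribution, V = Σ kqᵢ/rᵢ.
Distances from the field point to each charge: r₁ = 0.967 m, r₂ = 0.710 m.
V = k[(-4.11×10⁻⁶)/(0.967) + (4.49×10⁻⁶)/(0.710)] = 1.86×10⁴ V.

1.86×10⁴ V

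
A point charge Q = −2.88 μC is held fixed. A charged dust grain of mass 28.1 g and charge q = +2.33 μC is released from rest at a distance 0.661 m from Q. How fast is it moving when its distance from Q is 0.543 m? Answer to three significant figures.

1.19 m/s

Only the electrostatic force acts, so mechanical energy is conserved: ½mv² = U₁ − U₂ = kQq(1/r₁ − 1/r₂).
U₁ − U₂ = (8.99×10⁹ N·m²/C²)(-2.88×10⁻⁶ C)(2.33×10⁻⁶ C)(1/0.661 − 1/0.543) = 0.0198 J.
v = √(2·0.0198/0.0281) = 1.19 m/s.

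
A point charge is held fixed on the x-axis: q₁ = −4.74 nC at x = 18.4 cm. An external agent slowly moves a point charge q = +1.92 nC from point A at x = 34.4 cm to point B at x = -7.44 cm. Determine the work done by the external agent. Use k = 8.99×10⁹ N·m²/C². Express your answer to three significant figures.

For quasistatic motion the external work equals the change in potential energy: W_ext = qΔV = q(V_B − V_A).
At A: distance to the source charge is 0.160 m; V_A = kq₁/r = -266 V.
At B: distance to the source charge is 0.258 m; V_B = kq₁/r = -165 V.
ΔV = V_B − V_A = 101 V.
W_ext = qΔV = (1.92×10⁻⁹ C)(101 V) = 1.95×10⁻⁷ J.

1.95×10⁻⁷ J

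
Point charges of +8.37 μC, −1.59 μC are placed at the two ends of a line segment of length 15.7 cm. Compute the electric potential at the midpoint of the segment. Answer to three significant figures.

Electric potential is a scalar, so the contributions from each charge add algebraically: V = Σ kqᵢ/rᵢ.
Each charge is 0.0785 m from the midpoint.
V = k[(8.37×10⁻⁶)/(0.0785) + (-1.59×10⁻⁶)/(0.0785)] = 7.76×10⁵ V.

7.76×10⁵ V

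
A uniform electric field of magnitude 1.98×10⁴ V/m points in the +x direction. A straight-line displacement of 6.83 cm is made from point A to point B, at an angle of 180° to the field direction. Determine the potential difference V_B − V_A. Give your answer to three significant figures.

Only the component of displacement along E changes the potential: ΔV = −E·d·cosθ.
ΔV = −(1.98×10⁴ V/m)(0.0683 m)cos180° = 1350 V.

1350 V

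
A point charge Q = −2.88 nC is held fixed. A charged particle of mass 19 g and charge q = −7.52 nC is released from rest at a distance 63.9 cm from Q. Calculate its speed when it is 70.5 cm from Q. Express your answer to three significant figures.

Only the electrostatic force acts, so mechanical energy is conserved: ½mv² = U₁ − U₂ = kQq(1/r₁ − 1/r₂).
U₁ − U₂ = (8.99×10⁹ N·m²/C²)(-2.88×10⁻⁹ C)(-7.52×10⁻⁹ C)(1/0.639 − 1/0.705) = 2.85×10⁻⁸ J.
v = √(2·2.85×10⁻⁸/0.0190) = 1.73×10⁻³ m/s.

1.73×10⁻³ m/s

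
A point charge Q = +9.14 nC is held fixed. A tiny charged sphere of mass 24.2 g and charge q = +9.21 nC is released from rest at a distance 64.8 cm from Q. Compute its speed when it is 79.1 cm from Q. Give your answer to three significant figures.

4.18×10⁻³ m/s

Only the electrostatic force acts, so mechanical energy is conserved: ½mv² = U₁ − U₂ = kQq(1/r₁ − 1/r₂).
U₁ − U₂ = (8.99×10⁹ N·m²/C²)(9.14×10⁻⁹ C)(9.21×10⁻⁹ C)(1/0.648 − 1/0.791) = 2.11×10⁻⁷ J.
v = √(2·2.11×10⁻⁷/0.0242) = 4.18×10⁻³ m/s.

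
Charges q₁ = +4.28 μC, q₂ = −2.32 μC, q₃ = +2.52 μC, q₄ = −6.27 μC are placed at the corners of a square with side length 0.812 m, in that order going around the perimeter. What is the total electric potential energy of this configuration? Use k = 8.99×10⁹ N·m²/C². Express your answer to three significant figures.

-0.448 J

The assembly work is the sum of pairwise potential energies, U = Σ_{i<j} kqᵢqⱼ/rᵢⱼ.
The four side pairs have separation 0.812 m and the two diagonal pairs 1.15 m.
Summing all 6 pair terms gives U = -0.448 J.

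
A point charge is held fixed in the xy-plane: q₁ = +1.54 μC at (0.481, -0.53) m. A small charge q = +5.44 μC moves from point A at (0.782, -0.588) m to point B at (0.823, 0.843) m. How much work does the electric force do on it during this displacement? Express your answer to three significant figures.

The work done by the electric force is W_field = −ΔU = −q(V_B − V_A) = q(V_A − V_B).
At A: distance to the source charge is 0.307 m; V_A = kq₁/r = 4.52×10⁴ V.
At B: distance to the source charge is 1.41 m; V_B = kq₁/r = 9780 V.
ΔV = V_B − V_A = -3.54×10⁴ V.
W_field = −qΔV = −(5.44×10⁻⁶ C)(-3.54×10⁴ V) = 0.192 J.

0.192 J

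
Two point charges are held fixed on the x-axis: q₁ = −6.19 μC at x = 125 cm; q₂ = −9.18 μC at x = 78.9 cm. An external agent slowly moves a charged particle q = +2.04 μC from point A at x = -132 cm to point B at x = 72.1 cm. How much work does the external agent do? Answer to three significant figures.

-2.57 J

For quasistatic motion the external work equals the change in potential energy: W_ext = qΔV = q(V_B − V_A).
At A: distances to the source charges are 2.57 m, 2.11 m; V_A = Σ kqᵢ/rᵢ = -6.08×10⁴ V.
At B: distances to the source charges are 0.529 m, 0.0680 m; V_B = Σ kqᵢ/rᵢ = -1.32×10⁶ V.
ΔV = V_B − V_A = -1.26×10⁶ V.
W_ext = qΔV = (2.04×10⁻⁶ C)(-1.26×10⁶ V) = -2.57 J.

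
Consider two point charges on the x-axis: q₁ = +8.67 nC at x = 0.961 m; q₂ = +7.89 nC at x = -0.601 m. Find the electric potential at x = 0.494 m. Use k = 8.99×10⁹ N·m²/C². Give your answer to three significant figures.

Electric potential is a scalar, so the contributions from each charge add algebraically: V = Σ kqᵢ/rᵢ.
Distances from the field point to each charge: r₁ = 0.467 m, r₂ = 1.09 m.
V = k[(8.67×10⁻⁹)/(0.467) + (7.89×10⁻⁹)/(1.09)] = 232 V.

232 V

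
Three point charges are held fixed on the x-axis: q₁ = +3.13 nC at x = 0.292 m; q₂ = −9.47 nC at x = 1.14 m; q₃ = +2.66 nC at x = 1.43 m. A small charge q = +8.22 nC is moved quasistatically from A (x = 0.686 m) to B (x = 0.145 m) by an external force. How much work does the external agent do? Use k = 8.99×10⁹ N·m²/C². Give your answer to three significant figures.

For quasistatic motion the external work equals the change in potential energy: W_ext = qΔV = q(V_B − V_A).
At A: distances to the source charges are 0.394 m, 0.454 m, 0.744 m; V_A = Σ kqᵢ/rᵢ = -84.0 V.
At B: distances to the source charges are 0.147 m, 0.995 m, 1.28 m; V_B = Σ kqᵢ/rᵢ = 124 V.
ΔV = V_B − V_A = 208 V.
W_ext = qΔV = (8.22×10⁻⁹ C)(208 V) = 1.71×10⁻⁶ J.

1.71×10⁻⁶ J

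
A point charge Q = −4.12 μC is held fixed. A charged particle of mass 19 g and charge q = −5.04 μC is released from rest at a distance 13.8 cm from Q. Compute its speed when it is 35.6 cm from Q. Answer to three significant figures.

9.34 m/s

Only the electrostatic force acts, so mechanical energy is conserved: ½mv² = U₁ − U₂ = kQq(1/r₁ − 1/r₂).
U₁ − U₂ = (8.99×10⁹ N·m²/C²)(-4.12×10⁻⁶ C)(-5.04×10⁻⁶ C)(1/0.138 − 1/0.356) = 0.828 J.
v = √(2·0.828/0.0190) = 9.34 m/s.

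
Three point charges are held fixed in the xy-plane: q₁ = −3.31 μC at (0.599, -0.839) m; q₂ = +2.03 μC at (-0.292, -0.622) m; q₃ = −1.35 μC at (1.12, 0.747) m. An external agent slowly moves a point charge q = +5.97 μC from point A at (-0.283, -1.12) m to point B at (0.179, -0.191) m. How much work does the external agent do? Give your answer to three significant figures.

-0.110 J

For quasistatic motion the external work equals the change in potential energy: W_ext = qΔV = q(V_B − V_A).
At A: distances to the source charges are 0.926 m, 0.498 m, 2.34 m; V_A = Σ kqᵢ/rᵢ = -703 V.
At B: distances to the source charges are 0.772 m, 0.638 m, 1.33 m; V_B = Σ kqᵢ/rᵢ = -1.91×10⁴ V.
ΔV = V_B − V_A = -1.84×10⁴ V.
W_ext = qΔV = (5.97×10⁻⁶ C)(-1.84×10⁴ V) = -0.110 J.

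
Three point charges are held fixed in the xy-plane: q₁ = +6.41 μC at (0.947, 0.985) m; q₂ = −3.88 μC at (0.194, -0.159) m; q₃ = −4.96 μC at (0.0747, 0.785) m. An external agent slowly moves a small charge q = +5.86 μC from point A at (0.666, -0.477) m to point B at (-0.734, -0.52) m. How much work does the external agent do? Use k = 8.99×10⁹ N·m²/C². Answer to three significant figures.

0.0940 J

For quasistatic motion the external work equals the change in potential energy: W_ext = qΔV = q(V_B − V_A).
At A: distances to the source charges are 1.49 m, 0.569 m, 1.39 m; V_A = Σ kqᵢ/rᵢ = -5.46×10⁴ V.
At B: distances to the source charges are 2.26 m, 0.996 m, 1.54 m; V_B = Σ kqᵢ/rᵢ = -3.85×10⁴ V.
ΔV = V_B − V_A = 1.60×10⁴ V.
W_ext = qΔV = (5.86×10⁻⁶ C)(1.60×10⁴ V) = 0.0940 J.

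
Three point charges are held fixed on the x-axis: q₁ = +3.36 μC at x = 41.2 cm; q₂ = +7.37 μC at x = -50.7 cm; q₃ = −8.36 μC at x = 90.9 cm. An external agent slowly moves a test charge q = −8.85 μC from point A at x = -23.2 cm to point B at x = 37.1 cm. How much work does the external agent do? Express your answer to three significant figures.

For quasistatic motion the external work equals the change in potential energy: W_ext = qΔV = q(V_B − V_A).
At A: distances to the source charges are 0.644 m, 0.275 m, 1.14 m; V_A = Σ kqᵢ/rᵢ = 2.22×10⁵ V.
At B: distances to the source charges are 0.0410 m, 0.878 m, 0.538 m; V_B = Σ kqᵢ/rᵢ = 6.73×10⁵ V.
ΔV = V_B − V_A = 4.51×10⁵ V.
W_ext = qΔV = (-8.85×10⁻⁶ C)(4.51×10⁵ V) = -3.99 J.

-3.99 J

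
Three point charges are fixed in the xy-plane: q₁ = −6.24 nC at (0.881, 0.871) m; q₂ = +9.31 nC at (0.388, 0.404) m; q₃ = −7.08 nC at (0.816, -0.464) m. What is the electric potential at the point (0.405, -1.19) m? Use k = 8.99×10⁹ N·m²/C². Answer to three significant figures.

-50.3 V

Electric potential is a scalar, so the contributions from each charge add algebraically: V = Σ kqᵢ/rᵢ.
Distances from the field point to each charge: r₁ = 2.12 m, r₂ = 1.59 m, r₃ = 0.834 m.
V = k[(-6.24×10⁻⁹)/(2.12) + (9.31×10⁻⁹)/(1.59) + (-7.08×10⁻⁹)/(0.834)] = -50.3 V.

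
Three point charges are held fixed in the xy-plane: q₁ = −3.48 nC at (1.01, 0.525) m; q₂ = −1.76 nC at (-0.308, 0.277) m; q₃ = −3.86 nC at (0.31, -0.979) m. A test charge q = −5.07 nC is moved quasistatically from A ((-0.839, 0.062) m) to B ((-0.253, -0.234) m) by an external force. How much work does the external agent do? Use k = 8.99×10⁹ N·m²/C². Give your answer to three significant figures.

For quasistatic motion the external work equals the change in potential energy: W_ext = qΔV = q(V_B − V_A).
At A: distances to the source charges are 1.91 m, 0.573 m, 1.55 m; V_A = Σ kqᵢ/rᵢ = -66.4 V.
At B: distances to the source charges are 1.47 m, 0.514 m, 0.934 m; V_B = Σ kqᵢ/rᵢ = -89.2 V.
ΔV = V_B − V_A = -22.8 V.
W_ext = qΔV = (-5.07×10⁻⁹ C)(-22.8 V) = 1.15×10⁻⁷ J.

1.15×10⁻⁷ J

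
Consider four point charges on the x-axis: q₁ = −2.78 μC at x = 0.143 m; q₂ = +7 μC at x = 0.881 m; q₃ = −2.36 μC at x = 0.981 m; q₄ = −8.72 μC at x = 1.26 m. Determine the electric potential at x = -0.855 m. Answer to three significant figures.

-3.74×10⁴ V

Electric potential is a scalar, so the contributions from each charge add algebraically: V = Σ kqᵢ/rᵢ.
Distances from the field point to each charge: r₁ = 0.998 m, r₂ = 1.74 m, r₃ = 1.84 m, r₄ = 2.12 m.
V = k[(-2.78×10⁻⁶)/(0.998) + (7.00×10⁻⁶)/(1.74) + (-2.36×10⁻⁶)/(1.84) + (-8.72×10⁻⁶)/(2.12)] = -3.74×10⁴ V.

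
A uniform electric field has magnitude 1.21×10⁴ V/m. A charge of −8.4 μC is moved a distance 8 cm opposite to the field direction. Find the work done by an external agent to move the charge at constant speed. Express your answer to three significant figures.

-8.13×10⁻³ J

The potential change for a displacement 8 cm opposite to the field direction is ΔV = +Ed = 968 V.
W_ext = qΔV = -8.13×10⁻³ J.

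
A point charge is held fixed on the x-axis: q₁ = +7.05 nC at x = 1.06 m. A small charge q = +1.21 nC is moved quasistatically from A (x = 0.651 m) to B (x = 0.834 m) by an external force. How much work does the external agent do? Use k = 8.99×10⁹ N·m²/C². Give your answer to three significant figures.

For quasistatic motion the external work equals the change in potential energy: W_ext = qΔV = q(V_B − V_A).
At A: distance to the source charge is 0.409 m; V_A = kq₁/r = 155 V.
At B: distance to the source charge is 0.226 m; V_B = kq₁/r = 280 V.
ΔV = V_B − V_A = 125 V.
W_ext = qΔV = (1.21×10⁻⁹ C)(125 V) = 1.52×10⁻⁷ J.

1.52×10⁻⁷ J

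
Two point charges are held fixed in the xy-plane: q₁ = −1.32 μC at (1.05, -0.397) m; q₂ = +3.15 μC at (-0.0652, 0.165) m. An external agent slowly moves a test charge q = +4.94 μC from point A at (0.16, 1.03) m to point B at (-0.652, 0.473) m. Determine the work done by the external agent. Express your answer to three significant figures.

For quasistatic motion the external work equals the change in potential energy: W_ext = qΔV = q(V_B − V_A).
At A: distances to the source charges are 1.68 m, 0.894 m; V_A = Σ kqᵢ/rᵢ = 2.46×10⁴ V.
At B: distances to the source charges are 1.91 m, 0.663 m; V_B = Σ kqᵢ/rᵢ = 3.65×10⁴ V.
ΔV = V_B − V_A = 1.19×10⁴ V.
W_ext = qΔV = (4.94×10⁻⁶ C)(1.19×10⁴ V) = 0.0588 J.

0.0588 J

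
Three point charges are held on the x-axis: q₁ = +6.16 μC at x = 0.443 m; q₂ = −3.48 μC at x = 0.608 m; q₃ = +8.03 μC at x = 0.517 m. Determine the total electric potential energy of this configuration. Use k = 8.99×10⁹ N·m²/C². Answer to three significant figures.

2.08 J

The assembly work is the sum of pairwise potential energies, U = Σ_{i<j} kqᵢqⱼ/rᵢⱼ.
Pair separations: r₁₂ = 0.165 m, r₁₃ = 0.0740 m, r₂₃ = 0.0910 m.
U = (-1.17) + (6.01) + (-2.76) = 2.08 J.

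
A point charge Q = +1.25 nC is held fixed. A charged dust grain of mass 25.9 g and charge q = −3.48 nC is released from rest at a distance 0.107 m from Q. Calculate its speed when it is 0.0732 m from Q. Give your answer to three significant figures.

Only the electrostatic force acts, so mechanical energy is conserved: ½mv² = U₁ − U₂ = kQq(1/r₁ − 1/r₂).
U₁ − U₂ = (8.99×10⁹ N·m²/C²)(1.25×10⁻⁹ C)(-3.48×10⁻⁹ C)(1/0.107 − 1/0.0732) = 1.69×10⁻⁷ J.
v = √(2·1.69×10⁻⁷/0.0259) = 3.61×10⁻³ m/s.

3.61×10⁻³ m/s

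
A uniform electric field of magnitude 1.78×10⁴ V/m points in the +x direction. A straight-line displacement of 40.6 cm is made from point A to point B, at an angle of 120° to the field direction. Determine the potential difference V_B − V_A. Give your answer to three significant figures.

Only the component of displacement along E changes the potential: ΔV = −E·d·cosθ.
ΔV = −(1.78×10⁴ V/m)(0.406 m)cos120° = 3610 V.

3610 V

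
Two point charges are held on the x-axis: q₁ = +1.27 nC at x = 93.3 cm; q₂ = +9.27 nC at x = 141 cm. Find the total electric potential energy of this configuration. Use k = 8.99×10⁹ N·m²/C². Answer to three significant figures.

2.22×10⁻⁷ J

The work to assemble the configuration equals its total potential energy, U = Σ kqᵢqⱼ/rᵢⱼ over all pairs.
Pair separations: r₁₂ = 0.477 m.
U = (2.22×10⁻⁷) = 2.22×10⁻⁷ J.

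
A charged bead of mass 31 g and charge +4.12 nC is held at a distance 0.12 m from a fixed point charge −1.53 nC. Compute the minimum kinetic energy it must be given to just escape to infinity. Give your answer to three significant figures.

4.72×10⁻⁷ J

To just escape, total mechanical energy must reach zero at infinity: ½mv²_min + U = 0, so ½mv²_min = −U = |kQq|/r.
|U| = |kQq|/r = (8.99×10⁹ N·m²/C²)(1.53×10⁻⁹)(4.12×10⁻⁹)/(0.120) = 4.72×10⁻⁷ J.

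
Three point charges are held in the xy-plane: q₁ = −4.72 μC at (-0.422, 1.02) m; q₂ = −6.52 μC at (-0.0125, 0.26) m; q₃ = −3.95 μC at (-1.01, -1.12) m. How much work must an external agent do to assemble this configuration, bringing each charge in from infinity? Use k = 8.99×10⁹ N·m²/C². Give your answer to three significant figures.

0.532 J

The assembly work is the sum of pairwise potential energies, U = Σ_{i<j} kqᵢqⱼ/rᵢⱼ.
Pair separations: r₁₂ = 0.863 m, r₁₃ = 2.22 m, r₂₃ = 1.70 m.
U = (0.320) + (0.0755) + (0.136) = 0.532 J.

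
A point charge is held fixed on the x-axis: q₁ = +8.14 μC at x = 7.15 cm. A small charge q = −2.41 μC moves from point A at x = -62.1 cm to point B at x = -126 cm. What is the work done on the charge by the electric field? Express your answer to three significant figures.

-0.122 J

The work done by the electric force is W_field = −ΔU = −q(V_B − V_A) = q(V_A − V_B).
At A: distance to the source charge is 0.693 m; V_A = kq₁/r = 1.06×10⁵ V.
At B: distance to the source charge is 1.33 m; V_B = kq₁/r = 5.50×10⁴ V.
ΔV = V_B − V_A = -5.07×10⁴ V.
W_field = −qΔV = −(-2.41×10⁻⁶ C)(-5.07×10⁴ V) = -0.122 J.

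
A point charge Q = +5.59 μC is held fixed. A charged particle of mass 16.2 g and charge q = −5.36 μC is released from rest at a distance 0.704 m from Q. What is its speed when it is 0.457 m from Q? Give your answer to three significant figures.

Only the electrostatic force acts, so mechanical energy is conserved: ½mv² = U₁ − U₂ = kQq(1/r₁ − 1/r₂).
U₁ − U₂ = (8.99×10⁹ N·m²/C²)(5.59×10⁻⁶ C)(-5.36×10⁻⁶ C)(1/0.704 − 1/0.457) = 0.207 J.
v = √(2·0.207/0.0162) = 5.05 m/s.

5.05 m/s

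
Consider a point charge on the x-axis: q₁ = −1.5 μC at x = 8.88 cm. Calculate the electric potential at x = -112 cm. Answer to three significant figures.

-1.12×10⁴ V

Electric potential is a scalar, so the contributions from each charge add algebraically: V = Σ kqᵢ/rᵢ.
V = k[(-1.50×10⁻⁶)/(1.21)] = -1.12×10⁴ V.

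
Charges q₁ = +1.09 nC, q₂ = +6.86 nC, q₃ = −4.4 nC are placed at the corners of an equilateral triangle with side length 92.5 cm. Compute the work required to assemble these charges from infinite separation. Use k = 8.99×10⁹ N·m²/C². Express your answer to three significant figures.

-2.67×10⁻⁷ J

The work to assemble the configuration equals its total potential energy, U = Σ kqᵢqⱼ/rᵢⱼ over all pairs.
All three pair separations equal the side length, 0.925 m.
U = (7.27×10⁻⁸) + (-4.66×10⁻⁸) + (-2.93×10⁻⁷) = -2.67×10⁻⁷ J.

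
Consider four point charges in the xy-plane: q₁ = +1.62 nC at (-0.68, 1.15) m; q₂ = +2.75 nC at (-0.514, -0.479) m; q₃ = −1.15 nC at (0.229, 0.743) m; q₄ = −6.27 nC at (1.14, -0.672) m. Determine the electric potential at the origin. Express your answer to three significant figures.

-9.80 V

Electric potential is a scalar, so the contributions from each charge add algebraically: V = Σ kqᵢ/rᵢ.
Distances from the field point to each charge: r₁ = 1.34 m, r₂ = 0.703 m, r₃ = 0.777 m, r₄ = 1.32 m.
V = k[(1.62×10⁻⁹)/(1.34) + (2.75×10⁻⁹)/(0.703) + (-1.15×10⁻⁹)/(0.777) + (-6.27×10⁻⁹)/(1.32)] = -9.80 V.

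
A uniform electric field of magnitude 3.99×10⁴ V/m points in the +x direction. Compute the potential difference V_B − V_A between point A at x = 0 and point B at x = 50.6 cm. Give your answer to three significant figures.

-2.02×10⁴ V

In a uniform field, potential decreases in the direction of E: V_B − V_A = −E·Δx.
V_B − V_A = −(3.99×10⁴ V/m)(0.506 m) = -2.02×10⁴ V.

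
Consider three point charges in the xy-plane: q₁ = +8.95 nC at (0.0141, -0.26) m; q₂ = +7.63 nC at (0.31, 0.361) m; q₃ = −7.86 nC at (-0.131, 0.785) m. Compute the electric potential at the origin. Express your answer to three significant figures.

Electric potential is a scalar, so the contributions from each charge add algebraically: V = Σ kqᵢ/rᵢ.
Distances from the field point to each charge: r₁ = 0.260 m, r₂ = 0.476 m, r₃ = 0.796 m.
V = k[(8.95×10⁻⁹)/(0.260) + (7.63×10⁻⁹)/(0.476) + (-7.86×10⁻⁹)/(0.796)] = 364 V.

364 V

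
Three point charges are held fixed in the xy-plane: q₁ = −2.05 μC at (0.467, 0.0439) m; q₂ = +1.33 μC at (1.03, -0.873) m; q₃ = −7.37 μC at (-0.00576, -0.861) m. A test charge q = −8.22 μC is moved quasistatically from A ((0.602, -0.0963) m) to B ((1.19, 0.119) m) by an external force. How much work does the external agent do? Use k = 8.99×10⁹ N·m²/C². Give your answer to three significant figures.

For quasistatic motion the external work equals the change in potential energy: W_ext = qΔV = q(V_B − V_A).
At A: distances to the source charges are 0.195 m, 0.887 m, 0.977 m; V_A = Σ kqᵢ/rᵢ = -1.49×10⁵ V.
At B: distances to the source charges are 0.727 m, 1.00 m, 1.55 m; V_B = Σ kqᵢ/rᵢ = -5.63×10⁴ V.
ΔV = V_B − V_A = 9.27×10⁴ V.
W_ext = qΔV = (-8.22×10⁻⁶ C)(9.27×10⁴ V) = -0.762 J.

-0.762 J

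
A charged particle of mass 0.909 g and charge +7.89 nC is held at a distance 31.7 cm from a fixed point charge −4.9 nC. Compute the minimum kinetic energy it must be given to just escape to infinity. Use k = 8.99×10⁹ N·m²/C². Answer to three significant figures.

To just escape, total mechanical energy must reach zero at infinity: ½mv²_min + U = 0, so ½mv²_min = −U = |kQq|/r.
|U| = |kQq|/r = (8.99×10⁹ N·m²/C²)(4.90×10⁻⁹)(7.89×10⁻⁹)/(0.317) = 1.10×10⁻⁶ J.

1.10×10⁻⁶ J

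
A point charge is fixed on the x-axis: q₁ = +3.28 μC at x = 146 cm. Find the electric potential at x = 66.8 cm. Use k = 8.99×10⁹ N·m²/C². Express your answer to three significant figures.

The total potential is the scalar sum of each charge's contribution, V = Σ kqᵢ/rᵢ.
V = k[(3.28×10⁻⁶)/(0.792)] = 3.72×10⁴ V.

3.72×10⁴ V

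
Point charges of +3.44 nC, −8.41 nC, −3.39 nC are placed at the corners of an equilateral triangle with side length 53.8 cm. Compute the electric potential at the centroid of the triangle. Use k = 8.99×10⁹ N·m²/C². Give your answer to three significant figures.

-242 V

Electric potential is a scalar, so the contributions from each charge add algebraically: V = Σ kqᵢ/rᵢ.
The distance from each vertex to the centroid is a/√3 = 0.311 m.
V = k[(3.44×10⁻⁹)/(0.311) + (-8.41×10⁻⁹)/(0.311) + (-3.39×10⁻⁹)/(0.311)] = -242 V.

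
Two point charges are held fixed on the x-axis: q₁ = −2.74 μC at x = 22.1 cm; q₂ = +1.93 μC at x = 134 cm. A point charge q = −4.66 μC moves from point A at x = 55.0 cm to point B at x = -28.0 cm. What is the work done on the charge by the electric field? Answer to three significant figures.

0.0673 J

The work done by the electric force is W_field = −ΔU = −q(V_B − V_A) = q(V_A − V_B).
At A: distances to the source charges are 0.329 m, 0.790 m; V_A = Σ kqᵢ/rᵢ = -5.29×10⁴ V.
At B: distances to the source charges are 0.501 m, 1.62 m; V_B = Σ kqᵢ/rᵢ = -3.85×10⁴ V.
ΔV = V_B − V_A = 1.45×10⁴ V.
W_field = −qΔV = −(-4.66×10⁻⁶ C)(1.45×10⁴ V) = 0.0673 J.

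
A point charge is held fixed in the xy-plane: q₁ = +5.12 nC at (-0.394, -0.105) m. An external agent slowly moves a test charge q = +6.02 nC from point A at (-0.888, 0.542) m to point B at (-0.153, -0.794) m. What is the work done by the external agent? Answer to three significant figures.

For quasistatic motion the external work equals the change in potential energy: W_ext = qΔV = q(V_B − V_A).
At A: distance to the source charge is 0.814 m; V_A = kq₁/r = 56.5 V.
At B: distance to the source charge is 0.730 m; V_B = kq₁/r = 63.1 V.
ΔV = V_B − V_A = 6.51 V.
W_ext = qΔV = (6.02×10⁻⁹ C)(6.51 V) = 3.92×10⁻⁸ J.

3.92×10⁻⁸ J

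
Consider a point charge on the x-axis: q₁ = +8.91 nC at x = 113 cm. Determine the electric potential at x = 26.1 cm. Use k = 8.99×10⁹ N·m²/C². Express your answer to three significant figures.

The total potential is the scalar sum of each charge's contribution, V = Σ kqᵢ/rᵢ.
V = k[(8.91×10⁻⁹)/(0.869)] = 92.2 V.

92.2 V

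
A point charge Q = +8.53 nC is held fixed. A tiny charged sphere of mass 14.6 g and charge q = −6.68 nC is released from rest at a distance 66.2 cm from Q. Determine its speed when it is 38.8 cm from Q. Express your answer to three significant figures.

8.65×10⁻³ m/s

Only the electrostatic force acts, so mechanical energy is conserved: ½mv² = U₁ − U₂ = kQq(1/r₁ − 1/r₂).
U₁ − U₂ = (8.99×10⁹ N·m²/C²)(8.53×10⁻⁹ C)(-6.68×10⁻⁹ C)(1/0.662 − 1/0.388) = 5.46×10⁻⁷ J.
v = √(2·5.46×10⁻⁷/0.0146) = 8.65×10⁻³ m/s.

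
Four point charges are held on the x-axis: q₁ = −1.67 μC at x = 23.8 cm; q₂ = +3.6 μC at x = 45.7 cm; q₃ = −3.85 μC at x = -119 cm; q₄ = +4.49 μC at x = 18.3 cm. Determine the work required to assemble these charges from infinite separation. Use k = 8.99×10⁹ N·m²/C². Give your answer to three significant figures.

-1.09 J

The work to assemble the configuration equals its total potential energy, U = Σ kqᵢqⱼ/rᵢⱼ over all pairs.
Pair separations: r₁₂ = 0.219 m, r₁₃ = 1.43 m, r₁₄ = 0.0550 m, r₂₃ = 1.65 m, r₂₄ = 0.274 m, r₃₄ = 1.37 m.
Summing all 6 pair terms gives U = -1.09 J.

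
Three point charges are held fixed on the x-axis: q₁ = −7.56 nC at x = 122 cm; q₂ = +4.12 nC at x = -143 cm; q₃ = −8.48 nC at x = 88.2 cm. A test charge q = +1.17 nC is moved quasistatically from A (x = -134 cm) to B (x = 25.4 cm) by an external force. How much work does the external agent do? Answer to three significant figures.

-6.09×10⁻⁷ J

For quasistatic motion the external work equals the change in potential energy: W_ext = qΔV = q(V_B − V_A).
At A: distances to the source charges are 2.56 m, 0.0900 m, 2.22 m; V_A = Σ kqᵢ/rᵢ = 351 V.
At B: distances to the source charges are 0.966 m, 1.68 m, 0.628 m; V_B = Σ kqᵢ/rᵢ = -170 V.
ΔV = V_B − V_A = -520 V.
W_ext = qΔV = (1.17×10⁻⁹ C)(-520 V) = -6.09×10⁻⁷ J.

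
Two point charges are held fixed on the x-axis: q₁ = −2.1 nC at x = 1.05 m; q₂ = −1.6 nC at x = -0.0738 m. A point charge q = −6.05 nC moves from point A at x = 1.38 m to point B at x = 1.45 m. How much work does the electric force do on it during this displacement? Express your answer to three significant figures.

6.33×10⁻⁸ J

The work done by the electric force is W_field = −ΔU = −q(V_B − V_A) = q(V_A − V_B).
At A: distances to the source charges are 0.330 m, 1.45 m; V_A = Σ kqᵢ/rᵢ = -67.1 V.
At B: distances to the source charges are 0.400 m, 1.52 m; V_B = Σ kqᵢ/rᵢ = -56.6 V.
ΔV = V_B − V_A = 10.5 V.
W_field = −qΔV = −(-6.05×10⁻⁹ C)(10.5 V) = 6.33×10⁻⁸ J.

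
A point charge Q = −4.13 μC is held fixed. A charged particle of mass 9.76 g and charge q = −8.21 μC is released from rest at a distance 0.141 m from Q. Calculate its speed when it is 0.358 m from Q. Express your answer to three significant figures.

Only the electrostatic force acts, so mechanical energy is conserved: ½mv² = U₁ − U₂ = kQq(1/r₁ − 1/r₂).
U₁ − U₂ = (8.99×10⁹ N·m²/C²)(-4.13×10⁻⁶ C)(-8.21×10⁻⁶ C)(1/0.141 − 1/0.358) = 1.31 J.
v = √(2·1.31/9.76×10⁻³) = 16.4 m/s.

16.4 m/s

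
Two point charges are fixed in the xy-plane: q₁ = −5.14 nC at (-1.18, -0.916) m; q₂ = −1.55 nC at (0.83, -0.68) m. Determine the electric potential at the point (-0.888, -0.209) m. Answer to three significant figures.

The total potential is the scalar sum of each charge's contribution, V = Σ kqᵢ/rᵢ.
Distances from the field point to each charge: r₁ = 0.765 m, r₂ = 1.78 m.
V = k[(-5.14×10⁻⁹)/(0.765) + (-1.55×10⁻⁹)/(1.78)] = -68.2 V.

-68.2 V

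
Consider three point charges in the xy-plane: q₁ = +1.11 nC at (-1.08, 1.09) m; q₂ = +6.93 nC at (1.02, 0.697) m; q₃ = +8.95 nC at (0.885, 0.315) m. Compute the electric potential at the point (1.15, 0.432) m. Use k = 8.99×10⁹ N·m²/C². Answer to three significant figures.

493 V

Electric potential is a scalar, so the contributions from each charge add algebraically: V = Σ kqᵢ/rᵢ.
Distances from the field point to each charge: r₁ = 2.33 m, r₂ = 0.295 m, r₃ = 0.290 m.
V = k[(1.11×10⁻⁹)/(2.33) + (6.93×10⁻⁹)/(0.295) + (8.95×10⁻⁹)/(0.290)] = 493 V.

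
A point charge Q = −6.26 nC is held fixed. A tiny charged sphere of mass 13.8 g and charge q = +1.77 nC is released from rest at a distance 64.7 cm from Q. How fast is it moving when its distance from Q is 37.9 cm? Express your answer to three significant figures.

Only the electrostatic force acts, so mechanical energy is conserved: ½mv² = U₁ − U₂ = kQq(1/r₁ − 1/r₂).
U₁ − U₂ = (8.99×10⁹ N·m²/C²)(-6.26×10⁻⁹ C)(1.77×10⁻⁹ C)(1/0.647 − 1/0.379) = 1.09×10⁻⁷ J.
v = √(2·1.09×10⁻⁷/0.0138) = 3.97×10⁻³ m/s.

3.97×10⁻³ m/s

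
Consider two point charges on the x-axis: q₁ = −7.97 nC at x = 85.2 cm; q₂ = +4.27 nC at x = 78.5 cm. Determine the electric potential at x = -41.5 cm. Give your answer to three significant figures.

-24.6 V

The total potential is the scalar sum of each charge's contribution, V = Σ kqᵢ/rᵢ.
Distances from the field point to each charge: r₁ = 1.27 m, r₂ = 1.20 m.
V = k[(-7.97×10⁻⁹)/(1.27) + (4.27×10⁻⁹)/(1.20)] = -24.6 V.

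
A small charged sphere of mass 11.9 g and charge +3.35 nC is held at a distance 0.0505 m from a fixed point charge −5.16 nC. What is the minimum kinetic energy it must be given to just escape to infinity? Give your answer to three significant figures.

3.08×10⁻⁶ J

To just escape, total mechanical energy must reach zero at infinity: ½mv²_min + U = 0, so ½mv²_min = −U = |kQq|/r.
|U| = |kQq|/r = (8.99×10⁹ N·m²/C²)(5.16×10⁻⁹)(3.35×10⁻⁹)/(0.0505) = 3.08×10⁻⁶ J.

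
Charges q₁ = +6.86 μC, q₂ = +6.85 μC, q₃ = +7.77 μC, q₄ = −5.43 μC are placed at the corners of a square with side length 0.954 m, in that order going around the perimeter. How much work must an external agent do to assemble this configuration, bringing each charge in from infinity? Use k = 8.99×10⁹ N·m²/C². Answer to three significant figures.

The work to assemble the configuration equals its total potential energy, U = Σ kqᵢqⱼ/rᵢⱼ over all pairs.
The four side pairs have separation 0.954 m and the two diagonal pairs 1.35 m.
Summing all 6 pair terms gives U = 0.303 J.

0.303 J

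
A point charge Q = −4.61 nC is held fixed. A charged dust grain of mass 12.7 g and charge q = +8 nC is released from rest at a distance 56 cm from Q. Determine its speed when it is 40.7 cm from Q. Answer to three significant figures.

5.92×10⁻³ m/s

Only the electrostatic force acts, so mechanical energy is conserved: ½mv² = U₁ − U₂ = kQq(1/r₁ − 1/r₂).
U₁ − U₂ = (8.99×10⁹ N·m²/C²)(-4.61×10⁻⁹ C)(8.00×10⁻⁹ C)(1/0.560 − 1/0.407) = 2.23×10⁻⁷ J.
v = √(2·2.23×10⁻⁷/0.0127) = 5.92×10⁻³ m/s.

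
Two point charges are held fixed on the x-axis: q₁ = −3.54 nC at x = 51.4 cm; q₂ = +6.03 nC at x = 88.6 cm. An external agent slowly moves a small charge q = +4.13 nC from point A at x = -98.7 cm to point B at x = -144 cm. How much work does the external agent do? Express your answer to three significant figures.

For quasistatic motion the external work equals the change in potential energy: W_ext = qΔV = q(V_B − V_A).
At A: distances to the source charges are 1.50 m, 1.87 m; V_A = Σ kqᵢ/rᵢ = 7.74 V.
At B: distances to the source charges are 1.95 m, 2.33 m; V_B = Σ kqᵢ/rᵢ = 7.02 V.
ΔV = V_B − V_A = -0.721 V.
W_ext = qΔV = (4.13×10⁻⁹ C)(-0.721 V) = -2.98×10⁻⁹ J.

-2.98×10⁻⁹ J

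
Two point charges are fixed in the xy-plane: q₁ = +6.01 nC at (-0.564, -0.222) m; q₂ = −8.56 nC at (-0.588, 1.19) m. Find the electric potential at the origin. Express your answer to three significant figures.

The total potential is the scalar sum of each charge's contribution, V = Σ kqᵢ/rᵢ.
Distances from the field point to each charge: r₁ = 0.606 m, r₂ = 1.33 m.
V = k[(6.01×10⁻⁹)/(0.606) + (-8.56×10⁻⁹)/(1.33)] = 31.2 V.

31.2 V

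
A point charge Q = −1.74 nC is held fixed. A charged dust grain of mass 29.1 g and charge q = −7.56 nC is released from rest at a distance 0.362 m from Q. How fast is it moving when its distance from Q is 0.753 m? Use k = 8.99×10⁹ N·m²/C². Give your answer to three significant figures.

Only the electrostatic force acts, so mechanical energy is conserved: ½mv² = U₁ − U₂ = kQq(1/r₁ − 1/r₂).
U₁ − U₂ = (8.99×10⁹ N·m²/C²)(-1.74×10⁻⁹ C)(-7.56×10⁻⁹ C)(1/0.362 − 1/0.753) = 1.70×10⁻⁷ J.
v = √(2·1.70×10⁻⁷/0.0291) = 3.41×10⁻³ m/s.

3.41×10⁻³ m/s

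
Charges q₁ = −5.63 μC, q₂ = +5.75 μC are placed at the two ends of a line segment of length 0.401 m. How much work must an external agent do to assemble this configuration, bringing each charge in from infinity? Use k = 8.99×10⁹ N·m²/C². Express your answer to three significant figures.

-0.726 J

The assembly work is the sum of pairwise potential energies, U = Σ_{i<j} kqᵢqⱼ/rᵢⱼ.
The separation is r = 0.401 m.
U = (-0.726) = -0.726 J.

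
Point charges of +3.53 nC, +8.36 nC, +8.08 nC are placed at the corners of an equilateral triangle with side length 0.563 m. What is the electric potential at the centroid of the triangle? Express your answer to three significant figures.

552 V

Electric potential is a scalar, so the contributions from each charge add algebraically: V = Σ kqᵢ/rᵢ.
The distance from each vertex to the centroid is a/√3 = 0.325 m.
V = k[(3.53×10⁻⁹)/(0.325) + (8.36×10⁻⁹)/(0.325) + (8.08×10⁻⁹)/(0.325)] = 552 V.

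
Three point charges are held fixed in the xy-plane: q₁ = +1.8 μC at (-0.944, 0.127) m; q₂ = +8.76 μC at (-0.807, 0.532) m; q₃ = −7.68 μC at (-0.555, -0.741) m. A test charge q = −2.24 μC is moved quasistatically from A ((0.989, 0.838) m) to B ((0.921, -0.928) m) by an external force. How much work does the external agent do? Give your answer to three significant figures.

0.0534 J

For quasistatic motion the external work equals the change in potential energy: W_ext = qΔV = q(V_B − V_A).
At A: distances to the source charges are 2.06 m, 1.82 m, 2.21 m; V_A = Σ kqᵢ/rᵢ = 1.98×10⁴ V.
At B: distances to the source charges are 2.14 m, 2.26 m, 1.49 m; V_B = Σ kqᵢ/rᵢ = -4040 V.
ΔV = V_B − V_A = -2.39×10⁴ V.
W_ext = qΔV = (-2.24×10⁻⁶ C)(-2.39×10⁴ V) = 0.0534 J.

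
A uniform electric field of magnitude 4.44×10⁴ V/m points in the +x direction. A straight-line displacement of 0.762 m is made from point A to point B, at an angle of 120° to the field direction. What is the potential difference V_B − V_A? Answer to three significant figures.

Only the component of displacement along E changes the potential: ΔV = −E·d·cosθ.
ΔV = −(4.44×10⁴ V/m)(0.762 m)cos120° = 1.69×10⁴ V.

1.69×10⁴ V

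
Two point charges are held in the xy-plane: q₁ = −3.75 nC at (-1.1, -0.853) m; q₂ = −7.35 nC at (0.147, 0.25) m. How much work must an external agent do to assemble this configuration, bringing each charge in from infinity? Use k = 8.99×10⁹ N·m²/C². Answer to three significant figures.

1.49×10⁻⁷ J

The work to assemble the configuration equals its total potential energy, U = Σ kqᵢqⱼ/rᵢⱼ over all pairs.
Pair separations: r₁₂ = 1.66 m.
U = (1.49×10⁻⁷) = 1.49×10⁻⁷ J.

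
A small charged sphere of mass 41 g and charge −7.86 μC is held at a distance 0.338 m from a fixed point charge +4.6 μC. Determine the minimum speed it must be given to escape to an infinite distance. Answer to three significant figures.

To just escape, total mechanical energy must reach zero at infinity: ½mv²_min + U = 0, so ½mv²_min = −U = |kQq|/r.
|U| = |kQq|/r = (8.99×10⁹ N·m²/C²)(4.60×10⁻⁶)(7.86×10⁻⁶)/(0.338) = 0.962 J.
v_min = √(2|U|/m) = √(2·0.962/0.0410) = 6.85 m/s.

6.85 m/s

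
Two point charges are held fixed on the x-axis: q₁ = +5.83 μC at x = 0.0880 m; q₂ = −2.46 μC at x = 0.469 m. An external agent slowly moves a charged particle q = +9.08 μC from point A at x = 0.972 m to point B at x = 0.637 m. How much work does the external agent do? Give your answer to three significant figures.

-0.468 J

For quasistatic motion the external work equals the change in potential energy: W_ext = qΔV = q(V_B − V_A).
At A: distances to the source charges are 0.884 m, 0.503 m; V_A = Σ kqᵢ/rᵢ = 1.53×10⁴ V.
At B: distances to the source charges are 0.549 m, 0.168 m; V_B = Σ kqᵢ/rᵢ = -3.62×10⁴ V.
ΔV = V_B − V_A = -5.15×10⁴ V.
W_ext = qΔV = (9.08×10⁻⁶ C)(-5.15×10⁴ V) = -0.468 J.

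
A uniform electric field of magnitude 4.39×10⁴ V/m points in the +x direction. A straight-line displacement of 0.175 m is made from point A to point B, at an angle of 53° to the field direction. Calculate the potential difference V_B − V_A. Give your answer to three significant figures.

-4620 V

Only the component of displacement along E changes the potential: ΔV = −E·d·cosθ.
ΔV = −(4.39×10⁴ V/m)(0.175 m)cos53° = -4620 V.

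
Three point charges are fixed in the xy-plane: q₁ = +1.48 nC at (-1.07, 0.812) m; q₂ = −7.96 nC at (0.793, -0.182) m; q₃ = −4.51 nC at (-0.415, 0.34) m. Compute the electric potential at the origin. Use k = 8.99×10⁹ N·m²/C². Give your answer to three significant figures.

The total potential is the scalar sum of each charge's contribution, V = Σ kqᵢ/rᵢ.
Distances from the field point to each charge: r₁ = 1.34 m, r₂ = 0.814 m, r₃ = 0.536 m.
V = k[(1.48×10⁻⁹)/(1.34) + (-7.96×10⁻⁹)/(0.814) + (-4.51×10⁻⁹)/(0.536)] = -154 V.

-154 V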